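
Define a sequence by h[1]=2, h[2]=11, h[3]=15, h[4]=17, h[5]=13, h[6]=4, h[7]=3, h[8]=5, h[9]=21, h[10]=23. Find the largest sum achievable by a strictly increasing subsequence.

89

Let S[i] be the best sum of a strictly increasing subsequence ending at i:
i:      1  2  3  4  5  6  7  8  9 10
h[i]:   2 11 15 17 13  4  3  5 21 23
S:      2 13 28 45 26  6  5 11 66 89
Maximum is 89 (e.g. 2 + 11 + 15 + 17 + 21 + 23).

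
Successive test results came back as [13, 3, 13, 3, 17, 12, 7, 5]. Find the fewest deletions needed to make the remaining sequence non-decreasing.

5

Fewest deletions = n − (longest non-decreasing subsequence).
i:      1  2  3  4  5  6  7  8
a[i]:  13  3 13  3 17 12  7  5
dp:     1  1  2  2  3  3  3  3
max dp = 3, so deletions = 8 − 3 = 5.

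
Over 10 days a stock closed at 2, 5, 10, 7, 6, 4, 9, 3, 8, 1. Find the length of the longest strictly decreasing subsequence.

6

Negate each value so 'decreasing' becomes 'increasing', then run patience tails on the negated sequence:
-2 → extends → [-2]
-5 → replaces -2 → [-5]
-10 → replaces -5 → [-10]
-7 → extends → [-10, -7]
-6 → extends → [-10, -7, -6]
-4 → extends → [-10, -7, -6, -4]
-9 → replaces -7 → [-10, -9, -6, -4]
-3 → extends → [-10, -9, -6, -4, -3]
-8 → replaces -6 → [-10, -9, -8, -4, -3]
-1 → extends → [-10, -9, -8, -4, -3, -1]
Six tails, so the longest strictly decreasing subsequence of the original has length 6.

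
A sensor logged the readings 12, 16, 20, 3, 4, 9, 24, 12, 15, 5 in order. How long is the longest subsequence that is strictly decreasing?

Let dp[i] be the longest strictly decreasing subsequence ending at i:
i:      1  2  3  4  5  6  7  8  9 10
a[i]:  12 16 20  3  4  9 24 12 15  5
dp:     1  1  1  2  2  2  1  2  2  3
Maximum is 3.

3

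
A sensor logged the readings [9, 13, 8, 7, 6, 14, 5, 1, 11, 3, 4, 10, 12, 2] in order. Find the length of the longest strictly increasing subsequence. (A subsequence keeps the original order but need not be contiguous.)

Let dp[i] be the length of the longest such subsequence ending at index i:
i:      1  2  3  4  5  6  7  8  9 10 11 12 13 14
a[i]:   9 13  8  7  6 14  5  1 11  3  4 10 12  2
dp:     1  2  1  1  1  3  1  1  2  2  3  4  5  2
Maximum dp value is 5.

5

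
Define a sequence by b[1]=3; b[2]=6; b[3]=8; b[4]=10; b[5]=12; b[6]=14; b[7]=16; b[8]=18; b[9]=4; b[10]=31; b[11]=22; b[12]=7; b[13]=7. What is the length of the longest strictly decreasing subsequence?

Negate each value so 'decreasing' becomes 'increasing', then run patience tails on the negated sequence:
-3 → extends → [-3]
-6 → replaces -3 → [-6]
-8 → replaces -6 → [-8]
-10 → replaces -8 → [-10]
-12 → replaces -10 → [-12]
-14 → replaces -12 → [-14]
-16 → replaces -14 → [-16]
-18 → replaces -16 → [-18]
-4 → extends → [-18, -4]
-31 → replaces -18 → [-31, -4]
-22 → replaces -4 → [-31, -22]
-7 → extends → [-31, -22, -7]
-7 → already a tail → [-31, -22, -7]
Three tails, so the longest strictly decreasing subsequence of the original has length 3.

3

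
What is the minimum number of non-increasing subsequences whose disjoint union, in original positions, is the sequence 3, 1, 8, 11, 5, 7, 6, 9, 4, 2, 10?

5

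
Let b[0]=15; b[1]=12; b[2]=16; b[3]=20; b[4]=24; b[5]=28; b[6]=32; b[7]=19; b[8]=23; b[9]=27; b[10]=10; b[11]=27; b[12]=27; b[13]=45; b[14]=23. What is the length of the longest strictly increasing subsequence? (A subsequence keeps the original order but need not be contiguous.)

7

Track the smallest tail for each achievable length (strict):
15 → extends → [15]
12 → replaces 15 → [12]
16 → extends → [12, 16]
20 → extends → [12, 16, 20]
24 → extends → [12, 16, 20, 24]
28 → extends → [12, 16, 20, 24, 28]
32 → extends → [12, 16, 20, 24, 28, 32]
19 → replaces 20 → [12, 16, 19, 24, 28, 32]
23 → replaces 24 → [12, 16, 19, 23, 28, 32]
27 → replaces 28 → [12, 16, 19, 23, 27, 32]
10 → replaces 12 → [10, 16, 19, 23, 27, 32]
27 → already a tail → [10, 16, 19, 23, 27, 32]
27 → already a tail → [10, 16, 19, 23, 27, 32]
45 → extends → [10, 16, 19, 23, 27, 32, 45]
23 → already a tail → [10, 16, 19, 23, 27, 32, 45]
Seven tails, so the longest strictly increasing subsequence has length 7 (e.g. 15, 16, 20, 24, 28, 32, 45).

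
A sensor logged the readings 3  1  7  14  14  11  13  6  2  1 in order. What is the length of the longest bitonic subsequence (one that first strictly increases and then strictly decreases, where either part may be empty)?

7

inc[i] = longest strictly increasing subsequence ending at i; dec[i] = longest strictly decreasing subsequence starting at i:
i:      1  2  3  4  5  6  7  8  9 10
a[i]:   3  1  7 14 14 11 13  6  2  1
inc:    1  1  2  3  3  3  4  2  2  1
dec:    3  1  4  5  5  4  4  3  2  1
Best peak at i=4 (value 14): inc=3, dec=5, length 3+5−1 = 7.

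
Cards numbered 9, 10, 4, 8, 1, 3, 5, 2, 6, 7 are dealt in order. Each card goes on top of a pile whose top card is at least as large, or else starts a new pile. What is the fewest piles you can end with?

Place each on the leftmost legal pile:
9 → new pile 1 (tops now [9])
10 → new pile 2 (tops now [9, 10])
4 → pile 1 (tops now [4, 10])
8 → pile 2 (tops now [4, 8])
1 → pile 1 (tops now [1, 8])
3 → pile 2 (tops now [1, 3])
5 → new pile 3 (tops now [1, 3, 5])
2 → pile 2 (tops now [1, 2, 5])
6 → new pile 4 (tops now [1, 2, 5, 6])
7 → new pile 5 (tops now [1, 2, 5, 6, 7])
Five piles.

5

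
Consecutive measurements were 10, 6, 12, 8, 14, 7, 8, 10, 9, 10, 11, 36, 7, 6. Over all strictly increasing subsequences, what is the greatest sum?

87

Let S[i] be the best sum of a strictly increasing subsequence ending at i:
i:      1  2  3  4  5  6  7  8  9 10 11 12 13 14
a[i]:  10  6 12  8 14  7  8 10  9 10 11 36  7  6
S:     10  6 22 14 36 13 21 31 30 40 51 87 13  6
Maximum is 87 (e.g. 6 + 7 + 8 + 9 + 10 + 11 + 36).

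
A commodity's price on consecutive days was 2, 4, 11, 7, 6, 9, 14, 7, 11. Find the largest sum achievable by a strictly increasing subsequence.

36

Let S[i] be the best sum of a strictly increasing subsequence ending at i:
i:      1  2  3  4  5  6  7  8  9
a[i]:   2  4 11  7  6  9 14  7 11
S:      2  6 17 13 12 22 36 19 33
Maximum is 36 (e.g. 2 + 4 + 7 + 9 + 14).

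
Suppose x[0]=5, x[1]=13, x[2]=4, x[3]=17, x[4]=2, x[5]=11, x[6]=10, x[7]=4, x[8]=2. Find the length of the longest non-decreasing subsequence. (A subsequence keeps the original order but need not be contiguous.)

3

Track the smallest tail for each achievable length (allowing ties):
5 → extends → [5]
13 → extends → [5, 13]
4 → replaces 5 → [4, 13]
17 → extends → [4, 13, 17]
2 → replaces 4 → [2, 13, 17]
11 → replaces 13 → [2, 11, 17]
10 → replaces 11 → [2, 10, 17]
4 → replaces 10 → [2, 4, 17]
2 → replaces 4 → [2, 2, 17]
Three tails, so the longest non-decreasing subsequence has length 3 (e.g. 5, 13, 17).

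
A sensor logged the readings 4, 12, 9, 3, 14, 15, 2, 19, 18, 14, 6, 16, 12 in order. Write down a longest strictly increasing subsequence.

4, 12, 14, 15, 19

Patience tails give the LIS length; then backtrack through the dp parents:
4 → extends → [4]
12 → extends → [4, 12]
9 → replaces 12 → [4, 9]
3 → replaces 4 → [3, 9]
14 → extends → [3, 9, 14]
15 → extends → [3, 9, 14, 15]
2 → replaces 3 → [2, 9, 14, 15]
19 → extends → [2, 9, 14, 15, 19]
18 → replaces 19 → [2, 9, 14, 15, 18]
14 → already a tail → [2, 9, 14, 15, 18]
6 → replaces 9 → [2, 6, 14, 15, 18]
16 → replaces 18 → [2, 6, 14, 15, 16]
12 → replaces 14 → [2, 6, 12, 15, 16]
Length 5; one witness is 4, 12, 14, 15, 19.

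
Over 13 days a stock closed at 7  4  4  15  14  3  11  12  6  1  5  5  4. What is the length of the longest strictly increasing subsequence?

Let dp[i] be the length of the longest such subsequence ending at index i:
i:      1  2  3  4  5  6  7  8  9 10 11 12 13
a[i]:   7  4  4 15 14  3 11 12  6  1  5  5  4
dp:     1  1  1  2  2  1  2  3  2  1  2  2  2
Maximum dp value is 3.

3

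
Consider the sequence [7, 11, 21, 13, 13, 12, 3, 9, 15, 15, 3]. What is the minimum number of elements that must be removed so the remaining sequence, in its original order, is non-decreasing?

5

Fewest deletions = n − (longest non-decreasing subsequence).
Patience tails:
7 → extends → [7]
11 → extends → [7, 11]
21 → extends → [7, 11, 21]
13 → replaces 21 → [7, 11, 13]
13 → extends → [7, 11, 13, 13]
12 → replaces 13 → [7, 11, 12, 13]
3 → replaces 7 → [3, 11, 12, 13]
9 → replaces 11 → [3, 9, 12, 13]
15 → extends → [3, 9, 12, 13, 15]
15 → extends → [3, 9, 12, 13, 15, 15]
3 → replaces 9 → [3, 3, 12, 13, 15, 15]
Longest non-decreasing subsequence has length 6, so deletions = 11 − 6 = 5.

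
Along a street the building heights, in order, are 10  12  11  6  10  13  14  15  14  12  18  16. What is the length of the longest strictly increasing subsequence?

6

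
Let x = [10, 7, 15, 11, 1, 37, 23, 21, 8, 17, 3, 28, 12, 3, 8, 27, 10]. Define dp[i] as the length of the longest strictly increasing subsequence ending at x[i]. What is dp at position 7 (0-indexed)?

3

dp[i] = 1 + max{dp[j] : j<i, x[j]<x[i]} (or 1 if no such j):
i:      0  1  2  3  4  5  6  7  8  9 10 11 12 13 14 15 16
x[i]:  10  7 15 11  1 37 23 21  8 17  3 28 12  3  8 27 10
dp:     1  1  2  2  1  3  3  3  2  3  2  4  3  2  3  4  4
At index 7 the value is 3.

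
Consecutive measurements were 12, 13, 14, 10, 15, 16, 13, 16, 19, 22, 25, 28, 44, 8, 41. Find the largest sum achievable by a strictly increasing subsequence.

208

Let S[i] be the best sum of a strictly increasing subsequence ending at i:
i:       1   2   3   4   5   6   7   8   9  10  11  12  13  14  15
a[i]:   12  13  14  10  15  16  13  16  19  22  25  28  44   8  41
S:      12  25  39  10  54  70  25  70  89 111 136 164 208   8 205
Maximum is 208 (e.g. 12 + 13 + 14 + 15 + 16 + 19 + 22 + 25 + 28 + 44).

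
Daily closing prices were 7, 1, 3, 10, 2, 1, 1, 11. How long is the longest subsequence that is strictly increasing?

4

Track the smallest tail for each achievable length (strict):
7 → extends → [7]
1 → replaces 7 → [1]
3 → extends → [1, 3]
10 → extends → [1, 3, 10]
2 → replaces 3 → [1, 2, 10]
1 → already a tail → [1, 2, 10]
1 → already a tail → [1, 2, 10]
11 → extends → [1, 2, 10, 11]
Four tails, so the longest strictly increasing subsequence has length 4 (e.g. 1, 3, 10, 11).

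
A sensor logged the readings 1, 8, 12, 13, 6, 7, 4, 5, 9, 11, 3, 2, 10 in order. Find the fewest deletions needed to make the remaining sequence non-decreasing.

8

Fewest deletions = n − (longest non-decreasing subsequence).
i:      1  2  3  4  5  6  7  8  9 10 11 12 13
a[i]:   1  8 12 13  6  7  4  5  9 11  3  2 10
dp:     1  2  3  4  2  3  2  3  4  5  2  2  5
max dp = 5, so deletions = 13 − 5 = 8.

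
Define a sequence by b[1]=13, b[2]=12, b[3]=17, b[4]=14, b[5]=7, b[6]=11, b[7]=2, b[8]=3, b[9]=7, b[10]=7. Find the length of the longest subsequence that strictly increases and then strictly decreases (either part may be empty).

inc[i] = longest strictly increasing subsequence ending at i; dec[i] = longest strictly decreasing subsequence starting at i:
i:      1  2  3  4  5  6  7  8  9 10
b[i]:  13 12 17 14  7 11  2  3  7  7
inc:    1  1  2  2  1  2  1  2  3  3
dec:    4  3  4  3  2  2  1  1  1  1
Best peak at i=3 (value 17): inc=2, dec=4, length 2+4−1 = 5.

5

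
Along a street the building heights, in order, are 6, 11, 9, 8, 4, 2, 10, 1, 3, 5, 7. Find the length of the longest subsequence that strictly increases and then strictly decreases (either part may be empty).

7

inc[i] = longest strictly increasing subsequence ending at i; dec[i] = longest strictly decreasing subsequence starting at i:
i:      1  2  3  4  5  6  7  8  9 10 11
a[i]:   6 11  9  8  4  2 10  1  3  5  7
inc:    1  2  2  2  1  1  3  1  2  3  4
dec:    4  6  5  4  3  2  2  1  1  1  1
Best peak at i=2 (value 11): inc=2, dec=6, length 2+6−1 = 7.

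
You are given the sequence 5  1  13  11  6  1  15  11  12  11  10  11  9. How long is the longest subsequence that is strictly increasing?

4

Track the smallest tail for each achievable length (strict):
5 → extends → [5]
1 → replaces 5 → [1]
13 → extends → [1, 13]
11 → replaces 13 → [1, 11]
6 → replaces 11 → [1, 6]
1 → already a tail → [1, 6]
15 → extends → [1, 6, 15]
11 → replaces 15 → [1, 6, 11]
12 → extends → [1, 6, 11, 12]
11 → already a tail → [1, 6, 11, 12]
10 → replaces 11 → [1, 6, 10, 12]
11 → replaces 12 → [1, 6, 10, 11]
9 → replaces 10 → [1, 6, 9, 11]
Four tails, so the longest strictly increasing subsequence has length 4 (e.g. 5, 6, 11, 12).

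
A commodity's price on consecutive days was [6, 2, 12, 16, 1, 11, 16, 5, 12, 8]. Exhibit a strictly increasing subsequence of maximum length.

Patience tails give the LIS length; then backtrack through the dp parents:
6 → extends → [6]
2 → replaces 6 → [2]
12 → extends → [2, 12]
16 → extends → [2, 12, 16]
1 → replaces 2 → [1, 12, 16]
11 → replaces 12 → [1, 11, 16]
16 → already a tail → [1, 11, 16]
5 → replaces 11 → [1, 5, 16]
12 → replaces 16 → [1, 5, 12]
8 → replaces 12 → [1, 5, 8]
Length 3; one witness is 6, 12, 16.

6, 12, 16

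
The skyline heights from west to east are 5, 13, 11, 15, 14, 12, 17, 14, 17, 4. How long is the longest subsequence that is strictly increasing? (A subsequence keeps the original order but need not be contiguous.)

5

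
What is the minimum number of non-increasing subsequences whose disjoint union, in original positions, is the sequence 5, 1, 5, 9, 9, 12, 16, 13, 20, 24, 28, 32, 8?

9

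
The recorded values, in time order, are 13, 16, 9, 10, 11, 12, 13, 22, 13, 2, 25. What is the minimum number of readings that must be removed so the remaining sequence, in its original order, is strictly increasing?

4

Fewest deletions = n − (longest strictly increasing subsequence).
Patience tails:
13 → extends → [13]
16 → extends → [13, 16]
9 → replaces 13 → [9, 16]
10 → replaces 16 → [9, 10]
11 → extends → [9, 10, 11]
12 → extends → [9, 10, 11, 12]
13 → extends → [9, 10, 11, 12, 13]
22 → extends → [9, 10, 11, 12, 13, 22]
13 → already a tail → [9, 10, 11, 12, 13, 22]
2 → replaces 9 → [2, 10, 11, 12, 13, 22]
25 → extends → [2, 10, 11, 12, 13, 22, 25]
Longest strictly increasing subsequence has length 7, so deletions = 11 − 7 = 4.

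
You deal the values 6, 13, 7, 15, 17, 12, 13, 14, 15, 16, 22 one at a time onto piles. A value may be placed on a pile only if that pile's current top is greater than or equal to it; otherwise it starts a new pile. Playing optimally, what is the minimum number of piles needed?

Place each on the leftmost legal pile:
6 → new pile 1 (tops now [6])
13 → new pile 2 (tops now [6, 13])
7 → pile 2 (tops now [6, 7])
15 → new pile 3 (tops now [6, 7, 15])
17 → new pile 4 (tops now [6, 7, 15, 17])
12 → pile 3 (tops now [6, 7, 12, 17])
13 → pile 4 (tops now [6, 7, 12, 13])
14 → new pile 5 (tops now [6, 7, 12, 13, 14])
15 → new pile 6 (tops now [6, 7, 12, 13, 14, 15])
16 → new pile 7 (tops now [6, 7, 12, 13, 14, 15, 16])
22 → new pile 8 (tops now [6, 7, 12, 13, 14, 15, 16, 22])
Eight piles.

8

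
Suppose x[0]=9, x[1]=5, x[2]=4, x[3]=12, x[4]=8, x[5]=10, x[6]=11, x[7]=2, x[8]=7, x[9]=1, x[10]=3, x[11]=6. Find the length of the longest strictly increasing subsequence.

4

Let dp[i] be the length of the longest such subsequence ending at index i:
i:      0  1  2  3  4  5  6  7  8  9 10 11
x[i]:   9  5  4 12  8 10 11  2  7  1  3  6
dp:     1  1  1  2  2  3  4  1  2  1  2  3
Maximum dp value is 4.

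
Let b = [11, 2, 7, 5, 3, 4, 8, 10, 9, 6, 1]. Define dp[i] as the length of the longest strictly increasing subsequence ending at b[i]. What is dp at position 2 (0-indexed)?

dp[i] = 1 + max{dp[j] : j<i, b[j]<b[i]} (or 1 if no such j):
i:      0  1  2  3  4  5  6  7  8  9 10
b[i]:  11  2  7  5  3  4  8 10  9  6  1
dp:     1  1  2  2  2  3  4  5  5  4  1
At index 2 the value is 2.

2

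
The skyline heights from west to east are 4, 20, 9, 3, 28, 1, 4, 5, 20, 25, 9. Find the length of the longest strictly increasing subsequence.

Track the smallest tail for each achievable length (strict):
4 → extends → [4]
20 → extends → [4, 20]
9 → replaces 20 → [4, 9]
3 → replaces 4 → [3, 9]
28 → extends → [3, 9, 28]
1 → replaces 3 → [1, 9, 28]
4 → replaces 9 → [1, 4, 28]
5 → replaces 28 → [1, 4, 5]
20 → extends → [1, 4, 5, 20]
25 → extends → [1, 4, 5, 20, 25]
9 → replaces 20 → [1, 4, 5, 9, 25]
Five tails, so the longest strictly increasing subsequence has length 5 (e.g. 3, 4, 5, 20, 25).

5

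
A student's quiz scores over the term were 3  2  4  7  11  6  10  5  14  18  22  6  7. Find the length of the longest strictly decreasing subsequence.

3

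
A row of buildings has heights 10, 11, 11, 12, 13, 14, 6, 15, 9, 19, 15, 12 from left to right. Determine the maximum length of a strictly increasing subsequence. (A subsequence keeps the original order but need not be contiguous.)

Track the smallest tail for each achievable length (strict):
10 → extends → [10]
11 → extends → [10, 11]
11 → already a tail → [10, 11]
12 → extends → [10, 11, 12]
13 → extends → [10, 11, 12, 13]
14 → extends → [10, 11, 12, 13, 14]
6 → replaces 10 → [6, 11, 12, 13, 14]
15 → extends → [6, 11, 12, 13, 14, 15]
9 → replaces 11 → [6, 9, 12, 13, 14, 15]
19 → extends → [6, 9, 12, 13, 14, 15, 19]
15 → already a tail → [6, 9, 12, 13, 14, 15, 19]
12 → already a tail → [6, 9, 12, 13, 14, 15, 19]
Seven tails, so the longest strictly increasing subsequence has length 7 (e.g. 10, 11, 12, 13, 14, 15, 19).

7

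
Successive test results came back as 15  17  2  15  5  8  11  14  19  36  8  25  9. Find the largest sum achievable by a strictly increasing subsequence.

95

Let S[i] be the best sum of a strictly increasing subsequence ending at i:
i:      1  2  3  4  5  6  7  8  9 10 11 12 13
a[i]:  15 17  2 15  5  8 11 14 19 36  8 25  9
S:     15 32  2 17  7 15 26 40 59 95 15 84 24
Maximum is 95 (e.g. 2 + 5 + 8 + 11 + 14 + 19 + 36).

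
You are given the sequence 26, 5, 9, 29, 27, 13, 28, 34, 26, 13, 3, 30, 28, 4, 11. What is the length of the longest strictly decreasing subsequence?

5

Negate each value so 'decreasing' becomes 'increasing', then run patience tails on the negated sequence:
-26 → extends → [-26]
-5 → extends → [-26, -5]
-9 → replaces -5 → [-26, -9]
-29 → replaces -26 → [-29, -9]
-27 → replaces -9 → [-29, -27]
-13 → extends → [-29, -27, -13]
-28 → replaces -27 → [-29, -28, -13]
-34 → replaces -29 → [-34, -28, -13]
-26 → replaces -13 → [-34, -28, -26]
-13 → extends → [-34, -28, -26, -13]
-3 → extends → [-34, -28, -26, -13, -3]
-30 → replaces -28 → [-34, -30, -26, -13, -3]
-28 → replaces -26 → [-34, -30, -28, -13, -3]
-4 → replaces -3 → [-34, -30, -28, -13, -4]
-11 → replaces -4 → [-34, -30, -28, -13, -11]
Five tails, so the longest strictly decreasing subsequence of the original has length 5.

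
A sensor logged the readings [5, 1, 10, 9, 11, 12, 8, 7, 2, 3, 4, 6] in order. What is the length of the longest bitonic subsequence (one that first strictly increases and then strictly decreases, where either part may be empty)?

inc[i] = longest strictly increasing subsequence ending at i; dec[i] = longest strictly decreasing subsequence starting at i:
i:      1  2  3  4  5  6  7  8  9 10 11 12
a[i]:   5  1 10  9 11 12  8  7  2  3  4  6
inc:    1  1  2  2  3  4  2  2  2  3  4  5
dec:    2  1  5  4  4  4  3  2  1  1  1  1
Best peak at i=6 (value 12): inc=4, dec=4, length 4+4−1 = 7.

7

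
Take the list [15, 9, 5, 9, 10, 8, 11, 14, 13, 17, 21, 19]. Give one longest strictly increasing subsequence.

Patience tails give the LIS length; then backtrack through the dp parents:
15 → extends → [15]
9 → replaces 15 → [9]
5 → replaces 9 → [5]
9 → extends → [5, 9]
10 → extends → [5, 9, 10]
8 → replaces 9 → [5, 8, 10]
11 → extends → [5, 8, 10, 11]
14 → extends → [5, 8, 10, 11, 14]
13 → replaces 14 → [5, 8, 10, 11, 13]
17 → extends → [5, 8, 10, 11, 13, 17]
21 → extends → [5, 8, 10, 11, 13, 17, 21]
19 → replaces 21 → [5, 8, 10, 11, 13, 17, 19]
Length 7; one witness is 5, 9, 10, 11, 14, 17, 21.

5, 9, 10, 11, 14, 17, 21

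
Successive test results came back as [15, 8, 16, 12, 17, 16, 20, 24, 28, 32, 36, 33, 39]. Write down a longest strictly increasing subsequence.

Patience tails give the LIS length; then backtrack through the dp parents:
15 → extends → [15]
8 → replaces 15 → [8]
16 → extends → [8, 16]
12 → replaces 16 → [8, 12]
17 → extends → [8, 12, 17]
16 → replaces 17 → [8, 12, 16]
20 → extends → [8, 12, 16, 20]
24 → extends → [8, 12, 16, 20, 24]
28 → extends → [8, 12, 16, 20, 24, 28]
32 → extends → [8, 12, 16, 20, 24, 28, 32]
36 → extends → [8, 12, 16, 20, 24, 28, 32, 36]
33 → replaces 36 → [8, 12, 16, 20, 24, 28, 32, 33]
39 → extends → [8, 12, 16, 20, 24, 28, 32, 33, 39]
Length 9; one witness is 15, 16, 17, 20, 24, 28, 32, 36, 39.

15, 16, 17, 20, 24, 28, 32, 36, 39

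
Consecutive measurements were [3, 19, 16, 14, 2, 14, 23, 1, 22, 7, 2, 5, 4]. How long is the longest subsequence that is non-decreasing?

Let dp[i] be the length of the longest such subsequence ending at index i:
i:      1  2  3  4  5  6  7  8  9 10 11 12 13
a[i]:   3 19 16 14  2 14 23  1 22  7  2  5  4
dp:     1  2  2  2  1  3  4  1  4  2  2  3  3
Maximum dp value is 4.

4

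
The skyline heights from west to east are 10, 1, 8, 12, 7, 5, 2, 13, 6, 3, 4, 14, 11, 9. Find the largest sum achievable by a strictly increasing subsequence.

Let S[i] be the best sum of a strictly increasing subsequence ending at i:
i:      1  2  3  4  5  6  7  8  9 10 11 12 13 14
a[i]:  10  1  8 12  7  5  2 13  6  3  4 14 11  9
S:     10  1  9 22  8  6  3 35 12  6 10 49 23 21
Maximum is 49 (e.g. 10 + 12 + 13 + 14).

49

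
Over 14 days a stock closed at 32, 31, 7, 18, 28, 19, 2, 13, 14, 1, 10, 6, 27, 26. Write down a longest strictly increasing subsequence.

7, 18, 19, 27

Patience tails give the LIS length; then backtrack through the dp parents:
32 → extends → [32]
31 → replaces 32 → [31]
7 → replaces 31 → [7]
18 → extends → [7, 18]
28 → extends → [7, 18, 28]
19 → replaces 28 → [7, 18, 19]
2 → replaces 7 → [2, 18, 19]
13 → replaces 18 → [2, 13, 19]
14 → replaces 19 → [2, 13, 14]
1 → replaces 2 → [1, 13, 14]
10 → replaces 13 → [1, 10, 14]
6 → replaces 10 → [1, 6, 14]
27 → extends → [1, 6, 14, 27]
26 → replaces 27 → [1, 6, 14, 26]
Length 4; one witness is 7, 18, 19, 27.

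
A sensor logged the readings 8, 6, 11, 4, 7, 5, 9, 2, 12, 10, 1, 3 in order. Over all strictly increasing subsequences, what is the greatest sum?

Let S[i] be the best sum of a strictly increasing subsequence ending at i:
i:      1  2  3  4  5  6  7  8  9 10 11 12
a[i]:   8  6 11  4  7  5  9  2 12 10  1  3
S:      8  6 19  4 13  9 22  2 34 32  1  5
Maximum is 34 (e.g. 6 + 7 + 9 + 12).

34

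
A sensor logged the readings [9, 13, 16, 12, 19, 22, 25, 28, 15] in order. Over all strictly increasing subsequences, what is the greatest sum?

Let S[i] be the best sum of a strictly increasing subsequence ending at i:
i:       1   2   3   4   5   6   7   8   9
a[i]:    9  13  16  12  19  22  25  28  15
S:       9  22  38  21  57  79 104 132  37
Maximum is 132 (e.g. 9 + 13 + 16 + 19 + 22 + 25 + 28).

132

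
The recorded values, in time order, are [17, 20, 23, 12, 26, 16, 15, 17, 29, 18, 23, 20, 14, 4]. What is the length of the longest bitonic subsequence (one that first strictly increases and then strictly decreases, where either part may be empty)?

inc[i] = longest strictly increasing subsequence ending at i; dec[i] = longest strictly decreasing subsequence starting at i:
i:      1  2  3  4  5  6  7  8  9 10 11 12 13 14
a[i]:  17 20 23 12 26 16 15 17 29 18 23 20 14  4
inc:    1  2  3  1  4  2  2  3  5  4  5  5  2  1
dec:    5  5  5  2  5  4  3  3  5  3  4  3  2  1
Best peak at i=9 (value 29): inc=5, dec=5, length 5+5−1 = 9.

9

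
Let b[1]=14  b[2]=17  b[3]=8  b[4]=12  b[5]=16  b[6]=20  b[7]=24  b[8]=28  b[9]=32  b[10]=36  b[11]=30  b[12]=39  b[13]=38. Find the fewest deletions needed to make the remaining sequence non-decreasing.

Fewest deletions = n − (longest non-decreasing subsequence).
Patience tails:
14 → extends → [14]
17 → extends → [14, 17]
8 → replaces 14 → [8, 17]
12 → replaces 17 → [8, 12]
16 → extends → [8, 12, 16]
20 → extends → [8, 12, 16, 20]
24 → extends → [8, 12, 16, 20, 24]
28 → extends → [8, 12, 16, 20, 24, 28]
32 → extends → [8, 12, 16, 20, 24, 28, 32]
36 → extends → [8, 12, 16, 20, 24, 28, 32, 36]
30 → replaces 32 → [8, 12, 16, 20, 24, 28, 30, 36]
39 → extends → [8, 12, 16, 20, 24, 28, 30, 36, 39]
38 → replaces 39 → [8, 12, 16, 20, 24, 28, 30, 36, 38]
Longest non-decreasing subsequence has length 9, so deletions = 13 − 9 = 4.

4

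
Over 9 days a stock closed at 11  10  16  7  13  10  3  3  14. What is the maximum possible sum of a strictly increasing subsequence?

Let S[i] be the best sum of a strictly increasing subsequence ending at i:
i:      1  2  3  4  5  6  7  8  9
a[i]:  11 10 16  7 13 10  3  3 14
S:     11 10 27  7 24 17  3  3 38
Maximum is 38 (e.g. 11 + 13 + 14).

38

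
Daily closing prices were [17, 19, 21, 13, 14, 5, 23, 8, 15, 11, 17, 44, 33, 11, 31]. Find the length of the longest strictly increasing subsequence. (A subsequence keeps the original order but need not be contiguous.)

5

Let dp[i] be the length of the longest such subsequence ending at index i:
i:      1  2  3  4  5  6  7  8  9 10 11 12 13 14 15
a[i]:  17 19 21 13 14  5 23  8 15 11 17 44 33 11 31
dp:     1  2  3  1  2  1  4  2  3  3  4  5  5  3  5
Maximum dp value is 5.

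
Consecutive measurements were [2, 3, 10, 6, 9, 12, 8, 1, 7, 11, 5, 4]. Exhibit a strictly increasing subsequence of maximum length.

Patience tails give the LIS length; then backtrack through the dp parents:
2 → extends → [2]
3 → extends → [2, 3]
10 → extends → [2, 3, 10]
6 → replaces 10 → [2, 3, 6]
9 → extends → [2, 3, 6, 9]
12 → extends → [2, 3, 6, 9, 12]
8 → replaces 9 → [2, 3, 6, 8, 12]
1 → replaces 2 → [1, 3, 6, 8, 12]
7 → replaces 8 → [1, 3, 6, 7, 12]
11 → replaces 12 → [1, 3, 6, 7, 11]
5 → replaces 6 → [1, 3, 5, 7, 11]
4 → replaces 5 → [1, 3, 4, 7, 11]
Length 5; one witness is 2, 3, 6, 9, 12.

2, 3, 6, 9, 12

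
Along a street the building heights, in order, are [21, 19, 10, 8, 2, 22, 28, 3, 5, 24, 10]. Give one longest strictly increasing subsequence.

2, 3, 5, 24

Patience tails give the LIS length; then backtrack through the dp parents:
21 → extends → [21]
19 → replaces 21 → [19]
10 → replaces 19 → [10]
8 → replaces 10 → [8]
2 → replaces 8 → [2]
22 → extends → [2, 22]
28 → extends → [2, 22, 28]
3 → replaces 22 → [2, 3, 28]
5 → replaces 28 → [2, 3, 5]
24 → extends → [2, 3, 5, 24]
10 → replaces 24 → [2, 3, 5, 10]
Length 4; one witness is 2, 3, 5, 24.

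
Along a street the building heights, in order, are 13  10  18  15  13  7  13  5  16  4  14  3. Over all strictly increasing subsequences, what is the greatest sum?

Let S[i] be the best sum of a strictly increasing subsequence ending at i:
i:      1  2  3  4  5  6  7  8  9 10 11 12
a[i]:  13 10 18 15 13  7 13  5 16  4 14  3
S:     13 10 31 28 23  7 23  5 44  4 37  3
Maximum is 44 (e.g. 13 + 15 + 16).

44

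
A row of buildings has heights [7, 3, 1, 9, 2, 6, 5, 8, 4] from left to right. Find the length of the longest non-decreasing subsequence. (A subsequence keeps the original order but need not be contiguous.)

4

Track the smallest tail for each achievable length (allowing ties):
7 → extends → [7]
3 → replaces 7 → [3]
1 → replaces 3 → [1]
9 → extends → [1, 9]
2 → replaces 9 → [1, 2]
6 → extends → [1, 2, 6]
5 → replaces 6 → [1, 2, 5]
8 → extends → [1, 2, 5, 8]
4 → replaces 5 → [1, 2, 4, 8]
Four tails, so the longest non-decreasing subsequence has length 4 (e.g. 1, 2, 6, 8).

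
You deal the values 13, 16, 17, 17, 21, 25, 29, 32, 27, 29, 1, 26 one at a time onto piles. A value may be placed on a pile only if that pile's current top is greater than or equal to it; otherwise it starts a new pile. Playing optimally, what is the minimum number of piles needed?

7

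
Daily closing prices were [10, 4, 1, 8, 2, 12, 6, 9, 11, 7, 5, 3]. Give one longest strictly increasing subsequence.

1, 2, 6, 9, 11

Patience tails give the LIS length; then backtrack through the dp parents:
10 → extends → [10]
4 → replaces 10 → [4]
1 → replaces 4 → [1]
8 → extends → [1, 8]
2 → replaces 8 → [1, 2]
12 → extends → [1, 2, 12]
6 → replaces 12 → [1, 2, 6]
9 → extends → [1, 2, 6, 9]
11 → extends → [1, 2, 6, 9, 11]
7 → replaces 9 → [1, 2, 6, 7, 11]
5 → replaces 6 → [1, 2, 5, 7, 11]
3 → replaces 5 → [1, 2, 3, 7, 11]
Length 5; one witness is 1, 2, 6, 9, 11.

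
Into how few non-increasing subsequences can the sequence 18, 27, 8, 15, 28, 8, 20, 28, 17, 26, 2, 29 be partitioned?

5

Place each on the leftmost legal pile:
18 → new pile 1 (tops now [18])
27 → new pile 2 (tops now [18, 27])
8 → pile 1 (tops now [8, 27])
15 → pile 2 (tops now [8, 15])
28 → new pile 3 (tops now [8, 15, 28])
8 → pile 1 (tops now [8, 15, 28])
20 → pile 3 (tops now [8, 15, 20])
28 → new pile 4 (tops now [8, 15, 20, 28])
17 → pile 3 (tops now [8, 15, 17, 28])
26 → pile 4 (tops now [8, 15, 17, 26])
2 → pile 1 (tops now [2, 15, 17, 26])
29 → new pile 5 (tops now [2, 15, 17, 26, 29])
Five piles.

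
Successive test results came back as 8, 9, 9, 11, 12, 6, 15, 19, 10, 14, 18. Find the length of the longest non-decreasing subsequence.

7

Let dp[i] be the length of the longest such subsequence ending at index i:
i:      1  2  3  4  5  6  7  8  9 10 11
a[i]:   8  9  9 11 12  6 15 19 10 14 18
dp:     1  2  3  4  5  1  6  7  4  6  7
Maximum dp value is 7.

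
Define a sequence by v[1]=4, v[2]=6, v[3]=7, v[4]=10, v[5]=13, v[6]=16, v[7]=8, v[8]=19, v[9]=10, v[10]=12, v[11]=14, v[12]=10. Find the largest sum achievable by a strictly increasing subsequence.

75

Let S[i] be the best sum of a strictly increasing subsequence ending at i:
i:      1  2  3  4  5  6  7  8  9 10 11 12
v[i]:   4  6  7 10 13 16  8 19 10 12 14 10
S:      4 10 17 27 40 56 25 75 35 47 61 35
Maximum is 75 (e.g. 4 + 6 + 7 + 10 + 13 + 16 + 19).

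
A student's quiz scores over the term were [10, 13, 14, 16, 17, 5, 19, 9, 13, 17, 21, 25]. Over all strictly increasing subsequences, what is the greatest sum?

Let S[i] be the best sum of a strictly increasing subsequence ending at i:
i:       1   2   3   4   5   6   7   8   9  10  11  12
a[i]:   10  13  14  16  17   5  19   9  13  17  21  25
S:      10  23  37  53  70   5  89  14  27  70 110 135
Maximum is 135 (e.g. 10 + 13 + 14 + 16 + 17 + 19 + 21 + 25).

135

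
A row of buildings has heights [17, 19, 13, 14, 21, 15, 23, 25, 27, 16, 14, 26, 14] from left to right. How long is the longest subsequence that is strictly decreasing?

3

Let dp[i] be the longest strictly decreasing subsequence ending at i:
i:      1  2  3  4  5  6  7  8  9 10 11 12 13
a[i]:  17 19 13 14 21 15 23 25 27 16 14 26 14
dp:     1  1  2  2  1  2  1  1  1  2  3  2  3
Maximum is 3.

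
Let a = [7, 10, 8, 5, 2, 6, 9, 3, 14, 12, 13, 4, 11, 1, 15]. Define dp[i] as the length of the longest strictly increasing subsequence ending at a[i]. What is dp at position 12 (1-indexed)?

3

dp[i] = 1 + max{dp[j] : j<i, a[j]<a[i]} (or 1 if no such j):
i:      1  2  3  4  5  6  7  8  9 10 11 12 13 14 15
a[i]:   7 10  8  5  2  6  9  3 14 12 13  4 11  1 15
dp:     1  2  2  1  1  2  3  2  4  4  5  3  4  1  6
At index 12 the value is 3.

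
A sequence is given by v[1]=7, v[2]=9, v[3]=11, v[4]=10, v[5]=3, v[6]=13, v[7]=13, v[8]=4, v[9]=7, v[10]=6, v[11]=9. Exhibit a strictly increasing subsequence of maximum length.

Patience tails give the LIS length; then backtrack through the dp parents:
7 → extends → [7]
9 → extends → [7, 9]
11 → extends → [7, 9, 11]
10 → replaces 11 → [7, 9, 10]
3 → replaces 7 → [3, 9, 10]
13 → extends → [3, 9, 10, 13]
13 → already a tail → [3, 9, 10, 13]
4 → replaces 9 → [3, 4, 10, 13]
7 → replaces 10 → [3, 4, 7, 13]
6 → replaces 7 → [3, 4, 6, 13]
9 → replaces 13 → [3, 4, 6, 9]
Length 4; one witness is 7, 9, 11, 13.

7, 9, 11, 13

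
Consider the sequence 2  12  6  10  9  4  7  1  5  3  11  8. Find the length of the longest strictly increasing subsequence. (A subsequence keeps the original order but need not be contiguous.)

4

Track the smallest tail for each achievable length (strict):
2 → extends → [2]
12 → extends → [2, 12]
6 → replaces 12 → [2, 6]
10 → extends → [2, 6, 10]
9 → replaces 10 → [2, 6, 9]
4 → replaces 6 → [2, 4, 9]
7 → replaces 9 → [2, 4, 7]
1 → replaces 2 → [1, 4, 7]
5 → replaces 7 → [1, 4, 5]
3 → replaces 4 → [1, 3, 5]
11 → extends → [1, 3, 5, 11]
8 → replaces 11 → [1, 3, 5, 8]
Four tails, so the longest strictly increasing subsequence has length 4 (e.g. 2, 6, 10, 11).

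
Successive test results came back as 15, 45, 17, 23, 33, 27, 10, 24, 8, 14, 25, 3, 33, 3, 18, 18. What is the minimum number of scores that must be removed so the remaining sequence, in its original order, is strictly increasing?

10

Fewest deletions = n − (longest strictly increasing subsequence).
i:      1  2  3  4  5  6  7  8  9 10 11 12 13 14 15 16
a[i]:  15 45 17 23 33 27 10 24  8 14 25  3 33  3 18 18
dp:     1  2  2  3  4  4  1  4  1  2  5  1  6  1  3  3
max dp = 6, so deletions = 16 − 6 = 10.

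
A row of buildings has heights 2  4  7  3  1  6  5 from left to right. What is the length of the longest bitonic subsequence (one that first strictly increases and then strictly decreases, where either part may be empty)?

5

inc[i] = longest strictly increasing subsequence ending at i; dec[i] = longest strictly decreasing subsequence starting at i:
i:     1 2 3 4 5 6 7
a[i]:  2 4 7 3 1 6 5
inc:   1 2 3 2 1 3 3
dec:   2 3 3 2 1 2 1
Best peak at i=3 (value 7): inc=3, dec=3, length 3+3−1 = 5.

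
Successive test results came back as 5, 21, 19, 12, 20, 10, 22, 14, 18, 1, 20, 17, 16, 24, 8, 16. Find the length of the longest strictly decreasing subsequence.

Let dp[i] be the longest strictly decreasing subsequence ending at i:
i:      1  2  3  4  5  6  7  8  9 10 11 12 13 14 15 16
a[i]:   5 21 19 12 20 10 22 14 18  1 20 17 16 24  8 16
dp:     1  1  2  3  2  4  1  3  3  5  2  4  5  1  6  5
Maximum is 6.

6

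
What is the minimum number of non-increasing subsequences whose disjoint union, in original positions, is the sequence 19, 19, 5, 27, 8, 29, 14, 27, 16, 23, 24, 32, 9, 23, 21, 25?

The minimum number of non-increasing subsequences covering a sequence equals the length of its longest strictly increasing subsequence.
LIS length is 7 (e.g. 5, 8, 14, 16, 23, 24, 32), so 7 piles are needed.

7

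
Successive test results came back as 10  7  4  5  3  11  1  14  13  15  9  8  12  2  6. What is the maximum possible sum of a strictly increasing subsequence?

50

Let S[i] be the best sum of a strictly increasing subsequence ending at i:
i:      1  2  3  4  5  6  7  8  9 10 11 12 13 14 15
a[i]:  10  7  4  5  3 11  1 14 13 15  9  8 12  2  6
S:     10  7  4  9  3 21  1 35 34 50 18 17 33  3 15
Maximum is 50 (e.g. 10 + 11 + 14 + 15).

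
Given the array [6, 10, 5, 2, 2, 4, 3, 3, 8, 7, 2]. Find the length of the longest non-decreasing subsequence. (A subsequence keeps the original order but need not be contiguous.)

5

Let dp[i] be the length of the longest such subsequence ending at index i:
i:      1  2  3  4  5  6  7  8  9 10 11
a[i]:   6 10  5  2  2  4  3  3  8  7  2
dp:     1  2  1  1  2  3  3  4  5  5  3
Maximum dp value is 5.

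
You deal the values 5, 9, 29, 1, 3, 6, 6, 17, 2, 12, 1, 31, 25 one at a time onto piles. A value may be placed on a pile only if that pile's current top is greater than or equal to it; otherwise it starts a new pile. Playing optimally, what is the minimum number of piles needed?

5

Place each on the leftmost legal pile:
5 → new pile 1 (tops now [5])
9 → new pile 2 (tops now [5, 9])
29 → new pile 3 (tops now [5, 9, 29])
1 → pile 1 (tops now [1, 9, 29])
3 → pile 2 (tops now [1, 3, 29])
6 → pile 3 (tops now [1, 3, 6])
6 → pile 3 (tops now [1, 3, 6])
17 → new pile 4 (tops now [1, 3, 6, 17])
2 → pile 2 (tops now [1, 2, 6, 17])
12 → pile 4 (tops now [1, 2, 6, 12])
1 → pile 1 (tops now [1, 2, 6, 12])
31 → new pile 5 (tops now [1, 2, 6, 12, 31])
25 → pile 5 (tops now [1, 2, 6, 12, 25])
Five piles.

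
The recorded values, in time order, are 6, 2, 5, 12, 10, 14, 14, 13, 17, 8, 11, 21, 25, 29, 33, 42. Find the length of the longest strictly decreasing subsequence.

Negate each value so 'decreasing' becomes 'increasing', then run patience tails on the negated sequence:
-6 → extends → [-6]
-2 → extends → [-6, -2]
-5 → replaces -2 → [-6, -5]
-12 → replaces -6 → [-12, -5]
-10 → replaces -5 → [-12, -10]
-14 → replaces -12 → [-14, -10]
-14 → already a tail → [-14, -10]
-13 → replaces -10 → [-14, -13]
-17 → replaces -14 → [-17, -13]
-8 → extends → [-17, -13, -8]
-11 → replaces -8 → [-17, -13, -11]
-21 → replaces -17 → [-21, -13, -11]
-25 → replaces -21 → [-25, -13, -11]
-29 → replaces -25 → [-29, -13, -11]
-33 → replaces -29 → [-33, -13, -11]
-42 → replaces -33 → [-42, -13, -11]
Three tails, so the longest strictly decreasing subsequence of the original has length 3.

3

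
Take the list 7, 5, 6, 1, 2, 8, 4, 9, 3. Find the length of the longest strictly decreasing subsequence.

Negate each value so 'decreasing' becomes 'increasing', then run patience tails on the negated sequence:
-7 → extends → [-7]
-5 → extends → [-7, -5]
-6 → replaces -5 → [-7, -6]
-1 → extends → [-7, -6, -1]
-2 → replaces -1 → [-7, -6, -2]
-8 → replaces -7 → [-8, -6, -2]
-4 → replaces -2 → [-8, -6, -4]
-9 → replaces -8 → [-9, -6, -4]
-3 → extends → [-9, -6, -4, -3]
Four tails, so the longest strictly decreasing subsequence of the original has length 4.

4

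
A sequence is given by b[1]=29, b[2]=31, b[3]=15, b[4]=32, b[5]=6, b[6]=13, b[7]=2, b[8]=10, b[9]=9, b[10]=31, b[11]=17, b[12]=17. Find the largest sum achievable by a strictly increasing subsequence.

Let S[i] be the best sum of a strictly increasing subsequence ending at i:
i:      1  2  3  4  5  6  7  8  9 10 11 12
b[i]:  29 31 15 32  6 13  2 10  9 31 17 17
S:     29 60 15 92  6 19  2 16 15 60 36 36
Maximum is 92 (e.g. 29 + 31 + 32).

92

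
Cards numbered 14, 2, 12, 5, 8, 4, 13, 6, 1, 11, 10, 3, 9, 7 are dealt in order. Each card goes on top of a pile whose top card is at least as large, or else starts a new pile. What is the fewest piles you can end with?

Place each on the leftmost legal pile:
14 → new pile 1 (tops now [14])
2 → pile 1 (tops now [2])
12 → new pile 2 (tops now [2, 12])
5 → pile 2 (tops now [2, 5])
8 → new pile 3 (tops now [2, 5, 8])
4 → pile 2 (tops now [2, 4, 8])
13 → new pile 4 (tops now [2, 4, 8, 13])
6 → pile 3 (tops now [2, 4, 6, 13])
1 → pile 1 (tops now [1, 4, 6, 13])
11 → pile 4 (tops now [1, 4, 6, 11])
10 → pile 4 (tops now [1, 4, 6, 10])
3 → pile 2 (tops now [1, 3, 6, 10])
9 → pile 4 (tops now [1, 3, 6, 9])
7 → pile 4 (tops now [1, 3, 6, 7])
Four piles.

4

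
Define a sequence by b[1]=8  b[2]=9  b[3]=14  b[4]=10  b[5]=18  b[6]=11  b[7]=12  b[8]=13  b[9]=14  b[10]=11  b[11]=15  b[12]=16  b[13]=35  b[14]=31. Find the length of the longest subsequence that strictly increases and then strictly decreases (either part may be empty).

inc[i] = longest strictly increasing subsequence ending at i; dec[i] = longest strictly decreasing subsequence starting at i:
i:      1  2  3  4  5  6  7  8  9 10 11 12 13 14
b[i]:   8  9 14 10 18 11 12 13 14 11 15 16 35 31
inc:    1  2  3  3  4  4  5  6  7  4  8  9 10 10
dec:    1  1  3  1  3  1  2  2  2  1  1  1  2  1
Best peak at i=13 (value 35): inc=10, dec=2, length 10+2−1 = 11.

11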